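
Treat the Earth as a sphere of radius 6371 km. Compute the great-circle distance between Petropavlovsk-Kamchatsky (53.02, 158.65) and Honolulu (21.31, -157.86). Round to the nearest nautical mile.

Δλ = -157.86 − 158.65 = -316.51°; wrapped into (−180°, 180°]: 43.49°.
Δφ = 21.31 − 53.02 = -31.71°.
a = sin²(Δφ/2) + cos φ₁ · cos φ₂ · sin²(Δλ/2) = 0.151558.
c = 2·atan2(√a, √(1−a)) = 0.79975 rad → d = 6371·c ≈ 5095.22 km ≈ 2751.20 nmi.

2751 nmi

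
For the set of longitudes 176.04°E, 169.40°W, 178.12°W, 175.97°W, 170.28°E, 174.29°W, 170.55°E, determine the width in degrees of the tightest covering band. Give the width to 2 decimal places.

20.32°

Sort the longitudes: -178.12°, -175.97°, -174.29°, -169.40°, +170.28°, +170.55°, +176.04°.
Eastward gaps between consecutive values (wrapping around): 2.15°, 1.68°, 4.89°, 339.68°, 0.27°, 5.49°, 5.84°.
Largest gap = 339.68° ⇒ minimal covering band is its complement: 360° − 339.68° = 20.32°.
Band runs from +170.28° eastward to -169.40°, crossing the antimeridian.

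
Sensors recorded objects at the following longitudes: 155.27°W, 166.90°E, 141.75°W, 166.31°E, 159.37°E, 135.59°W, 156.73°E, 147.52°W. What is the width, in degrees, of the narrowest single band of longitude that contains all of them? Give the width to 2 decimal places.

67.68°

Sort the longitudes: -155.27°, -147.52°, -141.75°, -135.59°, +156.73°, +159.37°, +166.31°, +166.90°.
Eastward gaps between consecutive values (wrapping around): 7.75°, 5.77°, 6.16°, 292.32°, 2.64°, 6.94°, 0.59°, 37.83°.
Largest gap = 292.32° ⇒ minimal covering band is its complement: 360° − 292.32° = 67.68°.
Band runs from +156.73° eastward to -135.59°, crossing the antimeridian.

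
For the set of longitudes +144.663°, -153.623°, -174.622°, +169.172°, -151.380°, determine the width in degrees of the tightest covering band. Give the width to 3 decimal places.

63.957°

Sort the longitudes: -174.622°, -153.623°, -151.380°, +144.663°, +169.172°.
Eastward gaps between consecutive values (wrapping around): 20.999°, 2.243°, 296.043°, 24.509°, 16.206°.
Largest gap = 296.043° ⇒ minimal covering band is its complement: 360° − 296.043° = 63.957°.
Band runs from +144.663° eastward to -151.380°, crossing the antimeridian.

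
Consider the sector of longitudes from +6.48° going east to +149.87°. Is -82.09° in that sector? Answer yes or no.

No

Band width going east from +6.48° to +149.87°: ((149.87 − 6.48) mod 360) = 143.39°.
Offset of -82.09° east of the west edge: ((-82.09 − 6.48) mod 360) = 271.43°.
271.43° > 143.39° ⇒ outside.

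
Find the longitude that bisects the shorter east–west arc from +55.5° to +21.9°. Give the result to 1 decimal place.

+38.7°

Signed shortest Δλ from +55.5° to +21.9° is -33.6°.
Midpoint longitude = +55.5° + (-33.6°)/2 = +55.5° − 16.8° = +38.7°.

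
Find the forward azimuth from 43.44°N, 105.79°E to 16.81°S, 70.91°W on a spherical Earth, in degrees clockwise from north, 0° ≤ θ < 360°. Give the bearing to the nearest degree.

353°

Δλ = -70.91 − 105.79 = -176.70°.
θ = atan2( sin Δλ · cos φ₂ , cos φ₁ · sin φ₂ − sin φ₁ · cos φ₂ · cos Δλ )
  = atan2(-0.05510, 0.44714) = -7.026° → normalised to [0°, 360°): 352.974°.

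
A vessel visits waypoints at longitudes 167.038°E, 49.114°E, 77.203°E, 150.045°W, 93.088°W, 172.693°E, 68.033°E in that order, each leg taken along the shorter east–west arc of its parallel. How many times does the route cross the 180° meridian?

Leg 1: +167.038° → +49.114°, shortest Δλ = -117.924° (west) — does not cross 180°.
Leg 2: +49.114° → +77.203°, shortest Δλ = 28.089° (east) — does not cross 180°.
Leg 3: +77.203° → -150.045°, shortest Δλ = 132.752° (east) — crosses 180°.
Leg 4: -150.045° → -93.088°, shortest Δλ = 56.957° (east) — does not cross 180°.
Leg 5: -93.088° → +172.693°, shortest Δλ = -94.219° (west) — crosses 180°.
Leg 6: +172.693° → +68.033°, shortest Δλ = -104.66° (west) — does not cross 180°.
Total crossings: 2.

2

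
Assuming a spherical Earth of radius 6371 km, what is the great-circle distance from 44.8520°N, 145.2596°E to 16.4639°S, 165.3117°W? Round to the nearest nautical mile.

4562 nmi

Δλ = -165.3117 − 145.2596 = -310.5713°; wrapped into (−180°, 180°]: 49.4287°.
Δφ = -16.4639 − 44.8520 = -61.3159°.
a = sin²(Δφ/2) + cos φ₁ · cos φ₂ · sin²(Δλ/2) = 0.378852.
c = 2·atan2(√a, √(1−a)) = 1.32607 rad → d = 6371·c ≈ 8448.36 km ≈ 4561.75 nmi.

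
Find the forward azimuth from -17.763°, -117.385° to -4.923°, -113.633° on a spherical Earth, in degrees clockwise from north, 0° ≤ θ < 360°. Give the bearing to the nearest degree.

16°

Δλ = -113.633 − -117.385 = 3.752°.
θ = atan2( sin Δλ · cos φ₂ , cos φ₁ · sin φ₂ − sin φ₁ · cos φ₂ · cos Δλ )
  = atan2(0.06520, 0.22158) = 16.396° → normalised to [0°, 360°): 16.396°.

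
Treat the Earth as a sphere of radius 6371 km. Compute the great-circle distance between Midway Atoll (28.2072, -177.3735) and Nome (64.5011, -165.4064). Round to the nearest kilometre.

Δλ = -165.4064 − -177.3735 = 11.9671°.
Δφ = 64.5011 − 28.2072 = 36.2939°.
a = sin²(Δφ/2) + cos φ₁ · cos φ₂ · sin²(Δλ/2) = 0.101127.
c = 2·atan2(√a, √(1−a)) = 0.64725 rad → d = 6371·c ≈ 4123.62 km.

4124 km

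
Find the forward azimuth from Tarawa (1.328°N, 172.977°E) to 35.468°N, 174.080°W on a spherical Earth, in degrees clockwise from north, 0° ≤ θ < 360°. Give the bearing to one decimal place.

18.0°

Δλ = -174.080 − 172.977 = -347.057°; wrapped into (−180°, 180°]: 12.943°.
θ = atan2( sin Δλ · cos φ₂ , cos φ₁ · sin φ₂ − sin φ₁ · cos φ₂ · cos Δλ )
  = atan2(0.18242, 0.56170) = 17.992° → normalised to [0°, 360°): 17.992°.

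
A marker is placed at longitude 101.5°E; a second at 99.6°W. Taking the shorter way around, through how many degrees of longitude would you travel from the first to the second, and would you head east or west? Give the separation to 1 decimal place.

158.9° east

Raw difference: -99.6 − 101.5 = -201.1°.
Normalise into (−180°, 180°]: -201.1° + 360° = 158.9°.
Positive ⇒ the second point lies to the east; separation 158.9°.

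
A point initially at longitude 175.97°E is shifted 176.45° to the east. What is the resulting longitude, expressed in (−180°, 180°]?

Start at +175.97°; shift +176.45° → +352.42°.
+352.42° lies outside (−180°, 180°]; subtract 360° → -7.58°.

7.58°W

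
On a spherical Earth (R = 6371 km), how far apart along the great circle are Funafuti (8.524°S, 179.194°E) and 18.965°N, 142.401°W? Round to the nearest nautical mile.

Δλ = -142.401 − 179.194 = -321.595°; wrapped into (−180°, 180°]: 38.405°.
Δφ = 18.965 − -8.524 = 27.489°.
a = sin²(Δφ/2) + cos φ₁ · cos φ₂ · sin²(Δλ/2) = 0.157628.
c = 2·atan2(√a, √(1−a)) = 0.81654 rad → d = 6371·c ≈ 5202.21 km ≈ 2808.97 nmi.

2809 nmi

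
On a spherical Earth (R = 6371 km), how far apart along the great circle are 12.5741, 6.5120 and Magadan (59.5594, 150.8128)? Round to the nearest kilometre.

11381 km

Δλ = 150.8128 − 6.5120 = 144.3008°.
Δφ = 59.5594 − 12.5741 = 46.9853°.
a = sin²(Δφ/2) + cos φ₁ · cos φ₂ · sin²(Δλ/2) = 0.606940.
c = 2·atan2(√a, √(1−a)) = 1.78634 rad → d = 6371·c ≈ 11380.79 km.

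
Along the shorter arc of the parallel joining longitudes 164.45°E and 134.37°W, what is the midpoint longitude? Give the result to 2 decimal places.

164.96°W

Signed shortest Δλ from +164.45° to -134.37° is +61.18°.
Midpoint longitude = +164.45° + (+61.18°)/2 = +164.45° + 30.59° = +195.04°.
Normalise into (−180°, 180°]: -164.96°.
(The naïve average (+164.45 + -134.37)/2 = 15.04° is on the wrong side of the globe.)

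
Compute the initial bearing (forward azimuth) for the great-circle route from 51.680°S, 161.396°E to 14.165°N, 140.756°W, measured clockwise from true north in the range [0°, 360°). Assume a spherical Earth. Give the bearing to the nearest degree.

56°

Δλ = -140.756 − 161.396 = -302.152°; wrapped into (−180°, 180°]: 57.848°.
θ = atan2( sin Δλ · cos φ₂ , cos φ₁ · sin φ₂ − sin φ₁ · cos φ₂ · cos Δλ )
  = atan2(0.82090, 0.55656) = 55.863° → normalised to [0°, 360°): 55.863°.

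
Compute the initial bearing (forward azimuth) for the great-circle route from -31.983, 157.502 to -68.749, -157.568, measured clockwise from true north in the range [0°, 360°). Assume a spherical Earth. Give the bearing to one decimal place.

Δλ = -157.568 − 157.502 = -315.070°; wrapped into (−180°, 180°]: 44.930°.
θ = atan2( sin Δλ · cos φ₂ , cos φ₁ · sin φ₂ − sin φ₁ · cos φ₂ · cos Δλ )
  = atan2(0.25598, -0.65461) = 158.642° → normalised to [0°, 360°): 158.642°.

158.6°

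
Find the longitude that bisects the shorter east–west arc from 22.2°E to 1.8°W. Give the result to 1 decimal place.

Signed shortest Δλ from +22.2° to -1.8° is -24.0°.
Midpoint longitude = +22.2° + (-24.0°)/2 = +22.2° − 12.0° = +10.2°.

10.2°E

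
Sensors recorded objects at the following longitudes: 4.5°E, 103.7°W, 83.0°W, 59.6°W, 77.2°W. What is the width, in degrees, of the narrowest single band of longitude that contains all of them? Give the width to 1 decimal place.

Sort the longitudes: -103.7°, -83.0°, -77.2°, -59.6°, +4.5°.
Eastward gaps between consecutive values (wrapping around): 20.7°, 5.8°, 17.6°, 64.1°, 251.8°.
Largest gap = 251.8° ⇒ minimal covering band is its complement: 360° − 251.8° = 108.2°.
Band runs from -103.7° eastward to +4.5°.

108.2°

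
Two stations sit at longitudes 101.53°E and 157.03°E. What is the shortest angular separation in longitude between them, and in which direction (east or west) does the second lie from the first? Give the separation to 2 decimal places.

Raw difference: 157.03 − 101.53 = 55.5°.
Normalise into (−180°, 180°]: 55.5° stays 55.5°.
Positive ⇒ the second point lies to the east; separation 55.50°.

55.50° east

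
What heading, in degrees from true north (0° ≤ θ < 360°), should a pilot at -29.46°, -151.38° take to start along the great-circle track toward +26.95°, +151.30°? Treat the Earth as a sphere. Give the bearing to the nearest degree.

Δλ = 151.30 − -151.38 = 302.68°; wrapped into (−180°, 180°]: -57.32°.
θ = atan2( sin Δλ · cos φ₂ , cos φ₁ · sin φ₂ − sin φ₁ · cos φ₂ · cos Δλ )
  = atan2(-0.75029, 0.63133) = -49.921° → normalised to [0°, 360°): 310.079°.

310°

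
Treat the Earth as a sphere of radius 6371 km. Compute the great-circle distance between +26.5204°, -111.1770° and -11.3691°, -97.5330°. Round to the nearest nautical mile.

2410 nmi

Δλ = -97.5330 − -111.1770 = 13.6440°.
Δφ = -11.3691 − 26.5204 = -37.8895°.
a = sin²(Δφ/2) + cos φ₁ · cos φ₂ · sin²(Δλ/2) = 0.117779.
c = 2·atan2(√a, √(1−a)) = 0.70062 rad → d = 6371·c ≈ 4463.66 km ≈ 2410.18 nmi.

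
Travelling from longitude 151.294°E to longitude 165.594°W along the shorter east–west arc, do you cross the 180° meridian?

Naïve |-165.594 − 151.294| = 316.888° > 180°, so the shorter arc goes the other way round — across 180°.
Signed shortest Δλ = ((-165.594 − 151.294 + 180) mod 360) − 180 = 43.112°.
Going east by 43.112° from +151.294° passes through 180° before reaching -165.594°.

Yes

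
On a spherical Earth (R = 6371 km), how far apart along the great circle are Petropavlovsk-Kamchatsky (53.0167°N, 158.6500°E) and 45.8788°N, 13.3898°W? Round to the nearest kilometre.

8992 km

Δλ = -13.3898 − 158.6500 = -172.0398°.
Δφ = 45.8788 − 53.0167 = -7.1379°.
a = sin²(Δφ/2) + cos φ₁ · cos φ₂ · sin²(Δλ/2) = 0.420666.
c = 2·atan2(√a, √(1−a)) = 1.41145 rad → d = 6371·c ≈ 8992.38 km.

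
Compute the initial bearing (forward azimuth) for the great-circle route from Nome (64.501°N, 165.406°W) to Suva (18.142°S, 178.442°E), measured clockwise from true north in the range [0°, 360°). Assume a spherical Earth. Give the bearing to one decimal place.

Δλ = 178.442 − -165.406 = 343.848°; wrapped into (−180°, 180°]: -16.152°.
θ = atan2( sin Δλ · cos φ₂ , cos φ₁ · sin φ₂ − sin φ₁ · cos φ₂ · cos Δλ )
  = atan2(-0.26436, -0.95791) = -164.572° → normalised to [0°, 360°): 195.428°.

195.4°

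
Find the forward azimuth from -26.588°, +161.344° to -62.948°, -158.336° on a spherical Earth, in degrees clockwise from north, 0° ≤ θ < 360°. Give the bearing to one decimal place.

Δλ = -158.336 − 161.344 = -319.680°; wrapped into (−180°, 180°]: 40.320°.
θ = atan2( sin Δλ · cos φ₂ , cos φ₁ · sin φ₂ − sin φ₁ · cos φ₂ · cos Δλ )
  = atan2(0.29428, -0.64121) = 155.348° → normalised to [0°, 360°): 155.348°.

155.3°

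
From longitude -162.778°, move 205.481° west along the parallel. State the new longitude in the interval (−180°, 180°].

Start at -162.778°; shift −205.481° → -368.259°.
-368.259° lies outside (−180°, 180°]; add 360° → -8.259°.

-8.259°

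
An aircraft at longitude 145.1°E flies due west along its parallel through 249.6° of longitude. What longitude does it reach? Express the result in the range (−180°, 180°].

104.5°W

Start at +145.1°; shift −249.6° → -104.5°.
-104.5° already lies in (−180°, 180°].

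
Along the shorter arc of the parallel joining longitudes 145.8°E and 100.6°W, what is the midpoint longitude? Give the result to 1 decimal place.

Signed shortest Δλ from +145.8° to -100.6° is +113.6°.
Midpoint longitude = +145.8° + (+113.6°)/2 = +145.8° + 56.8° = +202.6°.
Normalise into (−180°, 180°]: -157.4°.
(The naïve average (+145.8 + -100.6)/2 = 22.6° is on the wrong side of the globe.)

157.4°W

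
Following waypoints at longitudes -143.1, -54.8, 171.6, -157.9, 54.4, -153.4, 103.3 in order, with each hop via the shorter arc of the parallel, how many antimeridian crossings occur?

Leg 1: -143.1° → -54.8°, shortest Δλ = 88.3° (east) — does not cross 180°.
Leg 2: -54.8° → +171.6°, shortest Δλ = -133.6° (west) — crosses 180°.
Leg 3: +171.6° → -157.9°, shortest Δλ = 30.5° (east) — crosses 180°.
Leg 4: -157.9° → +54.4°, shortest Δλ = -147.7° (west) — crosses 180°.
Leg 5: +54.4° → -153.4°, shortest Δλ = 152.2° (east) — crosses 180°.
Leg 6: -153.4° → +103.3°, shortest Δλ = -103.3° (west) — crosses 180°.
Total crossings: 5.

5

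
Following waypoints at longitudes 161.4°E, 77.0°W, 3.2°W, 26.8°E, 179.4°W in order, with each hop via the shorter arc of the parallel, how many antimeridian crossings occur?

Leg 1: +161.4° → -77.0°, shortest Δλ = 121.6° (east) — crosses 180°.
Leg 2: -77.0° → -3.2°, shortest Δλ = 73.8° (east) — does not cross 180°.
Leg 3: -3.2° → +26.8°, shortest Δλ = 30.0° (east) — does not cross 180°.
Leg 4: +26.8° → -179.4°, shortest Δλ = 153.8° (east) — crosses 180°.
Total crossings: 2.

2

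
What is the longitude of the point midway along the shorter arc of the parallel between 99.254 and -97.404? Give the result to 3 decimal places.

Signed shortest Δλ from +99.254° to -97.404° is +163.342°.
Midpoint longitude = +99.254° + (+163.342°)/2 = +99.254° + 81.671° = +180.925°.
Normalise into (−180°, 180°]: -179.075°.
(The naïve average (+99.254 + -97.404)/2 = 0.925° is on the wrong side of the globe.)

-179.075°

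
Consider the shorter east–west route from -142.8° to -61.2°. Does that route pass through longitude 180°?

Signed shortest Δλ = ((-61.2 − -142.8 + 180) mod 360) − 180 = 81.6°.
Going east by 81.6° from -142.8° reaches -61.2° without touching 180°.

No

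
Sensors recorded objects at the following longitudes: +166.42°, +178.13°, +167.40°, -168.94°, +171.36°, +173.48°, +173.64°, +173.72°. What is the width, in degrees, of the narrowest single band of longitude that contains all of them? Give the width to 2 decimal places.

24.64°

Sort the longitudes: -168.94°, +166.42°, +167.40°, +171.36°, +173.48°, +173.64°, +173.72°, +178.13°.
Eastward gaps between consecutive values (wrapping around): 335.36°, 0.98°, 3.96°, 2.12°, 0.16°, 0.08°, 4.41°, 12.93°.
Largest gap = 335.36° ⇒ minimal covering band is its complement: 360° − 335.36° = 24.64°.
Band runs from +166.42° eastward to -168.94°, crossing the antimeridian.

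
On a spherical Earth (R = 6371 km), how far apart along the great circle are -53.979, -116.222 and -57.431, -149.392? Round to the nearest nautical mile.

1129 nmi

Δλ = -149.392 − -116.222 = -33.170°.
Δφ = -57.431 − -53.979 = -3.452°.
a = sin²(Δφ/2) + cos φ₁ · cos φ₂ · sin²(Δλ/2) = 0.026700.
c = 2·atan2(√a, √(1−a)) = 0.32827 rad → d = 6371·c ≈ 2091.43 km ≈ 1129.28 nmi.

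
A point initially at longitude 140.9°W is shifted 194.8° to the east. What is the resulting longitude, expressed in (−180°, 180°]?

Start at -140.9°; shift +194.8° → +53.9°.
+53.9° already lies in (−180°, 180°].

53.9°E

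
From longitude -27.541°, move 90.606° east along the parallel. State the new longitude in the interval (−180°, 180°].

Start at -27.541°; shift +90.606° → +63.065°.
+63.065° already lies in (−180°, 180°].

+63.065°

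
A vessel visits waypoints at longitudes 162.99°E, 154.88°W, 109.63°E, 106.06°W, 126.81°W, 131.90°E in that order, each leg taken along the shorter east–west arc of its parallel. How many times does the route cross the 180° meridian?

4

Leg 1: +162.99° → -154.88°, shortest Δλ = 42.13° (east) — crosses 180°.
Leg 2: -154.88° → +109.63°, shortest Δλ = -95.49° (west) — crosses 180°.
Leg 3: +109.63° → -106.06°, shortest Δλ = 144.31° (east) — crosses 180°.
Leg 4: -106.06° → -126.81°, shortest Δλ = -20.75° (west) — does not cross 180°.
Leg 5: -126.81° → +131.90°, shortest Δλ = -101.29° (west) — crosses 180°.
Total crossings: 4.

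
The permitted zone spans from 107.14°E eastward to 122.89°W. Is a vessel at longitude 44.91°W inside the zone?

Band width going east from +107.14° to -122.89°: ((-122.89 − 107.14) mod 360) = 129.97°.
Offset of -44.91° east of the west edge: ((-44.91 − 107.14) mod 360) = 207.95°.
207.95° > 129.97° ⇒ outside.

No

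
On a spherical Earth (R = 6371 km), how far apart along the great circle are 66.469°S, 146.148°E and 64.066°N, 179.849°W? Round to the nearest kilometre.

Δλ = -179.849 − 146.148 = -325.997°; wrapped into (−180°, 180°]: 34.003°.
Δφ = 64.066 − -66.469 = 130.535°.
a = sin²(Δφ/2) + cos φ₁ · cos φ₂ · sin²(Δλ/2) = 0.839884.
c = 2·atan2(√a, √(1−a)) = 2.31824 rad → d = 6371·c ≈ 14769.53 km.

14770 km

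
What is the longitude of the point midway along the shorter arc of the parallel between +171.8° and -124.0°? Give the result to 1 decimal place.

-156.1°

Signed shortest Δλ from +171.8° to -124.0° is +64.2°.
Midpoint longitude = +171.8° + (+64.2°)/2 = +171.8° + 32.1° = +203.9°.
Normalise into (−180°, 180°]: -156.1°.
(The naïve average (+171.8 + -124.0)/2 = 23.9° is on the wrong side of the globe.)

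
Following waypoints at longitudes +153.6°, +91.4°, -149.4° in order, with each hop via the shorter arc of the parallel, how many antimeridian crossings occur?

1

Leg 1: +153.6° → +91.4°, shortest Δλ = -62.2° (west) — does not cross 180°.
Leg 2: +91.4° → -149.4°, shortest Δλ = 119.2° (east) — crosses 180°.
Total crossings: 1.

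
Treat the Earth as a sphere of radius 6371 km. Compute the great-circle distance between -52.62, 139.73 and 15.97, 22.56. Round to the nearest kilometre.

13235 km

Δλ = 22.56 − 139.73 = -117.17°.
Δφ = 15.97 − -52.62 = 68.59°.
a = sin²(Δφ/2) + cos φ₁ · cos φ₂ · sin²(Δλ/2) = 0.742575.
c = 2·atan2(√a, √(1−a)) = 2.07733 rad → d = 6371·c ≈ 13234.68 km.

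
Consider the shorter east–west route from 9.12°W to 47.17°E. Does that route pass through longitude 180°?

Signed shortest Δλ = ((47.17 − -9.12 + 180) mod 360) − 180 = 56.29°.
Going east by 56.29° from -9.12° reaches +47.17° without touching 180°.

No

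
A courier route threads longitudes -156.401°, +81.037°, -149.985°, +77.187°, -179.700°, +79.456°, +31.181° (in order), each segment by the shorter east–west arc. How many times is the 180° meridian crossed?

5

Leg 1: -156.401° → +81.037°, shortest Δλ = -122.562° (west) — crosses 180°.
Leg 2: +81.037° → -149.985°, shortest Δλ = 128.978° (east) — crosses 180°.
Leg 3: -149.985° → +77.187°, shortest Δλ = -132.828° (west) — crosses 180°.
Leg 4: +77.187° → -179.700°, shortest Δλ = 103.113° (east) — crosses 180°.
Leg 5: -179.700° → +79.456°, shortest Δλ = -100.844° (west) — crosses 180°.
Leg 6: +79.456° → +31.181°, shortest Δλ = -48.275° (west) — does not cross 180°.
Total crossings: 5.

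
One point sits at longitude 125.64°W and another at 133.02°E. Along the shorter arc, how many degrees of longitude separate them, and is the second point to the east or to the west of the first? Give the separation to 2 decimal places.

101.34° west

Raw difference: 133.02 − -125.64 = 258.66°.
Normalise into (−180°, 180°]: 258.66° − 360° = -101.34°.
Negative ⇒ the second point lies to the west; separation 101.34°.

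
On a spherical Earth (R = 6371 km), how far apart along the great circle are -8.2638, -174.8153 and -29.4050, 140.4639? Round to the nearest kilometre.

5216 km

Δλ = 140.4639 − -174.8153 = 315.2792°; wrapped into (−180°, 180°]: -44.7208°.
Δφ = -29.4050 − -8.2638 = -21.1412°.
a = sin²(Δφ/2) + cos φ₁ · cos φ₂ · sin²(Δλ/2) = 0.158426.
c = 2·atan2(√a, √(1−a)) = 0.81873 rad → d = 6371·c ≈ 5216.15 km.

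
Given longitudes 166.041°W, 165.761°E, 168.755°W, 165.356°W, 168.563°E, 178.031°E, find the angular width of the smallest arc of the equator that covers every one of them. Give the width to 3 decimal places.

28.883°

Sort the longitudes: -168.755°, -166.041°, -165.356°, +165.761°, +168.563°, +178.031°.
Eastward gaps between consecutive values (wrapping around): 2.714°, 0.685°, 331.117°, 2.802°, 9.468°, 13.214°.
Largest gap = 331.117° ⇒ minimal covering band is its complement: 360° − 331.117° = 28.883°.
Band runs from +165.761° eastward to -165.356°, crossing the antimeridian.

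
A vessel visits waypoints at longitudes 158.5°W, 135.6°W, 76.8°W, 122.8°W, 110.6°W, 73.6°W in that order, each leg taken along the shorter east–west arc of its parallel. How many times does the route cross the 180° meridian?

Leg 1: -158.5° → -135.6°, shortest Δλ = 22.9° (east) — does not cross 180°.
Leg 2: -135.6° → -76.8°, shortest Δλ = 58.8° (east) — does not cross 180°.
Leg 3: -76.8° → -122.8°, shortest Δλ = -46.0° (west) — does not cross 180°.
Leg 4: -122.8° → -110.6°, shortest Δλ = 12.2° (east) — does not cross 180°.
Leg 5: -110.6° → -73.6°, shortest Δλ = 37.0° (east) — does not cross 180°.
Total crossings: 0.

0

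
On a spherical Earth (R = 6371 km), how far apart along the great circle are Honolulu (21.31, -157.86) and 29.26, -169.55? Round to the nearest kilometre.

Δλ = -169.55 − -157.86 = -11.69°.
Δφ = 29.26 − 21.31 = 7.95°.
a = sin²(Δφ/2) + cos φ₁ · cos φ₂ · sin²(Δλ/2) = 0.013235.
c = 2·atan2(√a, √(1−a)) = 0.23059 rad → d = 6371·c ≈ 1469.11 km.

1469 km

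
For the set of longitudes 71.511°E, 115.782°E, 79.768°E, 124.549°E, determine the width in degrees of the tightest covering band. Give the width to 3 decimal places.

Sort the longitudes: +71.511°, +79.768°, +115.782°, +124.549°.
Eastward gaps between consecutive values (wrapping around): 8.257°, 36.014°, 8.767°, 306.962°.
Largest gap = 306.962° ⇒ minimal covering band is its complement: 360° − 306.962° = 53.038°.
Band runs from +71.511° eastward to +124.549°.

53.038°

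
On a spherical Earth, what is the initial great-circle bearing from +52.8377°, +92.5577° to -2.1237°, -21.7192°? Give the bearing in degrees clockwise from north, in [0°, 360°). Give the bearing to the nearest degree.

Δλ = -21.7192 − 92.5577 = -114.2769°.
θ = atan2( sin Δλ · cos φ₂ , cos φ₁ · sin φ₂ − sin φ₁ · cos φ₂ · cos Δλ )
  = atan2(-0.91094, 0.30504) = -71.486° → normalised to [0°, 360°): 288.514°.

289°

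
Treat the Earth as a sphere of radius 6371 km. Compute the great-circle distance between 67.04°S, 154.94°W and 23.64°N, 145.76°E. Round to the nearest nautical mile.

Δλ = 145.76 − -154.94 = 300.70°; wrapped into (−180°, 180°]: -59.30°.
Δφ = 23.64 − -67.04 = 90.68°.
a = sin²(Δφ/2) + cos φ₁ · cos φ₂ · sin²(Δλ/2) = 0.593389.
c = 2·atan2(√a, √(1−a)) = 1.75868 rad → d = 6371·c ≈ 11204.53 km ≈ 6049.96 nmi.

6050 nmi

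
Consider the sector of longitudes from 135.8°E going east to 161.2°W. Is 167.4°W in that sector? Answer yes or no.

Yes

Band width going east from +135.8° to -161.2°: ((-161.2 − 135.8) mod 360) = 63.0°.
Offset of -167.4° east of the west edge: ((-167.4 − 135.8) mod 360) = 56.8°.
56.8° ≤ 63.0° ⇒ inside.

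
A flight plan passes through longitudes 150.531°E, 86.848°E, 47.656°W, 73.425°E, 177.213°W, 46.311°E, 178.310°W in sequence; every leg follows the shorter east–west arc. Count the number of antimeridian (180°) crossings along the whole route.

Leg 1: +150.531° → +86.848°, shortest Δλ = -63.683° (west) — does not cross 180°.
Leg 2: +86.848° → -47.656°, shortest Δλ = -134.504° (west) — does not cross 180°.
Leg 3: -47.656° → +73.425°, shortest Δλ = 121.081° (east) — does not cross 180°.
Leg 4: +73.425° → -177.213°, shortest Δλ = 109.362° (east) — crosses 180°.
Leg 5: -177.213° → +46.311°, shortest Δλ = -136.476° (west) — crosses 180°.
Leg 6: +46.311° → -178.310°, shortest Δλ = 135.379° (east) — crosses 180°.
Total crossings: 3.

3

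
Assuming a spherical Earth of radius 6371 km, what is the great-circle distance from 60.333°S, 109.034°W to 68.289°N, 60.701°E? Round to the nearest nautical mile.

10262 nmi

Δλ = 60.701 − -109.034 = 169.735°.
Δφ = 68.289 − -60.333 = 128.622°.
a = sin²(Δφ/2) + cos φ₁ · cos φ₂ · sin²(Δλ/2) = 0.993722.
c = 2·atan2(√a, √(1−a)) = 2.98296 rad → d = 6371·c ≈ 19004.43 km ≈ 10261.57 nmi.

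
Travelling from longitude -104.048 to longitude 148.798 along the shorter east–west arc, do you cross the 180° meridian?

Yes

Naïve |148.798 − -104.048| = 252.846° > 180°, so the shorter arc goes the other way round — across 180°.
Signed shortest Δλ = ((148.798 − -104.048 + 180) mod 360) − 180 = -107.154°.
Going west by 107.154° from -104.048° passes through 180° before reaching +148.798°.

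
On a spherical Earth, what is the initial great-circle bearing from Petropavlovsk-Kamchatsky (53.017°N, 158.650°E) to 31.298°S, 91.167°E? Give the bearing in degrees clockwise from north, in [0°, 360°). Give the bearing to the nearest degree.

Δλ = 91.167 − 158.650 = -67.483°.
θ = atan2( sin Δλ · cos φ₂ , cos φ₁ · sin φ₂ − sin φ₁ · cos φ₂ · cos Δλ )
  = atan2(-0.78934, -0.57391) = -126.020° → normalised to [0°, 360°): 233.980°.

234°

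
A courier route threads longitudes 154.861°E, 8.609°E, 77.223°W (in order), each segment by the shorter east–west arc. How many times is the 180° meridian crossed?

Leg 1: +154.861° → +8.609°, shortest Δλ = -146.252° (west) — does not cross 180°.
Leg 2: +8.609° → -77.223°, shortest Δλ = -85.832° (west) — does not cross 180°.
Total crossings: 0.

0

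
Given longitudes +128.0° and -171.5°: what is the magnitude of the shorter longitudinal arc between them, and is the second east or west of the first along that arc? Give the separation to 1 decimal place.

60.5° east

Raw difference: -171.5 − 128.0 = -299.5°.
Normalise into (−180°, 180°]: -299.5° + 360° = 60.5°.
Positive ⇒ the second point lies to the east; separation 60.5°.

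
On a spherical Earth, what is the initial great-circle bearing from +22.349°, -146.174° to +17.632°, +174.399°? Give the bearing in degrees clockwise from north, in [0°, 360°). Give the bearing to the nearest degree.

Δλ = 174.399 − -146.174 = 320.573°; wrapped into (−180°, 180°]: -39.427°.
θ = atan2( sin Δλ · cos φ₂ , cos φ₁ · sin φ₂ − sin φ₁ · cos φ₂ · cos Δλ )
  = atan2(-0.60526, 0.00023) = -89.978° → normalised to [0°, 360°): 270.022°.

270°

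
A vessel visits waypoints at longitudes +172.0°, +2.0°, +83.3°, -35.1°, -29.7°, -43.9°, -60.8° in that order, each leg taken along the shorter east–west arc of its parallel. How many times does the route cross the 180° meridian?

Leg 1: +172.0° → +2.0°, shortest Δλ = -170.0° (west) — does not cross 180°.
Leg 2: +2.0° → +83.3°, shortest Δλ = 81.3° (east) — does not cross 180°.
Leg 3: +83.3° → -35.1°, shortest Δλ = -118.4° (west) — does not cross 180°.
Leg 4: -35.1° → -29.7°, shortest Δλ = 5.4° (east) — does not cross 180°.
Leg 5: -29.7° → -43.9°, shortest Δλ = -14.2° (west) — does not cross 180°.
Leg 6: -43.9° → -60.8°, shortest Δλ = -16.9° (west) — does not cross 180°.
Total crossings: 0.

0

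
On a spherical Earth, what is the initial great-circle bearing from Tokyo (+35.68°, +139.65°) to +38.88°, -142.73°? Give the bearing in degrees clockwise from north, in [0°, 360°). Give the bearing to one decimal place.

Δλ = -142.73 − 139.65 = -282.38°; wrapped into (−180°, 180°]: 77.62°.
θ = atan2( sin Δλ · cos φ₂ , cos φ₁ · sin φ₂ − sin φ₁ · cos φ₂ · cos Δλ )
  = atan2(0.76036, 0.41252) = 61.519° → normalised to [0°, 360°): 61.519°.

61.5°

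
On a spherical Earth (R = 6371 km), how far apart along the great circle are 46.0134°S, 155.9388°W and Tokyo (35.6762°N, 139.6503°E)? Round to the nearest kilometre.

11134 km

Δλ = 139.6503 − -155.9388 = 295.5891°; wrapped into (−180°, 180°]: -64.4109°.
Δφ = 35.6762 − -46.0134 = 81.6896°.
a = sin²(Δφ/2) + cos φ₁ · cos φ₂ · sin²(Δλ/2) = 0.587976.
c = 2·atan2(√a, √(1−a)) = 1.74767 rad → d = 6371·c ≈ 11134.39 km.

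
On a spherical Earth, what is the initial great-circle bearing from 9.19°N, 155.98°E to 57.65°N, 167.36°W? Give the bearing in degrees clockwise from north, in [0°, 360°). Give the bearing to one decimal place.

22.7°

Δλ = -167.36 − 155.98 = -323.34°; wrapped into (−180°, 180°]: 36.66°.
θ = atan2( sin Δλ · cos φ₂ , cos φ₁ · sin φ₂ − sin φ₁ · cos φ₂ · cos Δλ )
  = atan2(0.31948, 0.76540) = 22.656° → normalised to [0°, 360°): 22.656°.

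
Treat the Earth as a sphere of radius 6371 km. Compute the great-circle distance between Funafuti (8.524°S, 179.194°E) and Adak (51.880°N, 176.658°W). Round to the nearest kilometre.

Δλ = -176.658 − 179.194 = -355.852°; wrapped into (−180°, 180°]: 4.148°.
Δφ = 51.880 − -8.524 = 60.404°.
a = sin²(Δφ/2) + cos φ₁ · cos φ₂ · sin²(Δλ/2) = 0.253859.
c = 2·atan2(√a, √(1−a)) = 1.05609 rad → d = 6371·c ≈ 6728.33 km.

6728 km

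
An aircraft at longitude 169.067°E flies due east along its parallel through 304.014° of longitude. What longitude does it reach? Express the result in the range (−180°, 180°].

Start at +169.067°; shift +304.014° → +473.081°.
+473.081° lies outside (−180°, 180°]; subtract 360° → +113.081°.

113.081°E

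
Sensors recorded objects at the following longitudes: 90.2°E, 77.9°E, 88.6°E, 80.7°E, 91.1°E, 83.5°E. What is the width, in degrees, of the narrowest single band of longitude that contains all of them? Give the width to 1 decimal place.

13.2°

Sort the longitudes: +77.9°, +80.7°, +83.5°, +88.6°, +90.2°, +91.1°.
Eastward gaps between consecutive values (wrapping around): 2.8°, 2.8°, 5.1°, 1.6°, 0.9°, 346.8°.
Largest gap = 346.8° ⇒ minimal covering band is its complement: 360° − 346.8° = 13.2°.
Band runs from +77.9° eastward to +91.1°.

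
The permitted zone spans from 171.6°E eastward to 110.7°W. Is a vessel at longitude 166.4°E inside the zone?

No

Band width going east from +171.6° to -110.7°: ((-110.7 − 171.6) mod 360) = 77.7°.
Offset of +166.4° east of the west edge: ((166.4 − 171.6) mod 360) = 354.8°.
354.8° > 77.7° ⇒ outside.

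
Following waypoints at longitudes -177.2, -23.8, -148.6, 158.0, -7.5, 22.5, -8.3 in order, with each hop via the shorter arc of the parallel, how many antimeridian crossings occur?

Leg 1: -177.2° → -23.8°, shortest Δλ = 153.4° (east) — does not cross 180°.
Leg 2: -23.8° → -148.6°, shortest Δλ = -124.8° (west) — does not cross 180°.
Leg 3: -148.6° → +158.0°, shortest Δλ = -53.4° (west) — crosses 180°.
Leg 4: +158.0° → -7.5°, shortest Δλ = -165.5° (west) — does not cross 180°.
Leg 5: -7.5° → +22.5°, shortest Δλ = 30.0° (east) — does not cross 180°.
Leg 6: +22.5° → -8.3°, shortest Δλ = -30.8° (west) — does not cross 180°.
Total crossings: 1.

1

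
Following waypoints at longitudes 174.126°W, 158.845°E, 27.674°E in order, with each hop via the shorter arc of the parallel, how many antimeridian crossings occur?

1

Leg 1: -174.126° → +158.845°, shortest Δλ = -27.029° (west) — crosses 180°.
Leg 2: +158.845° → +27.674°, shortest Δλ = -131.171° (west) — does not cross 180°.
Total crossings: 1.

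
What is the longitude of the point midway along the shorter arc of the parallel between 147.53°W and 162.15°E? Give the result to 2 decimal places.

172.69°W

Signed shortest Δλ from -147.53° to +162.15° is -50.32°.
Midpoint longitude = -147.53° + (-50.32°)/2 = -147.53° − 25.16° = -172.69°.
(The naïve average (-147.53 + +162.15)/2 = 7.31° is on the wrong side of the globe.)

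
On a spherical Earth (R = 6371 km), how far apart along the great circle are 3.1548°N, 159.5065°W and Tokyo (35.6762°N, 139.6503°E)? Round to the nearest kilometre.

7195 km

Δλ = 139.6503 − -159.5065 = 299.1568°; wrapped into (−180°, 180°]: -60.8432°.
Δφ = 35.6762 − 3.1548 = 32.5214°.
a = sin²(Δφ/2) + cos φ₁ · cos φ₂ · sin²(Δλ/2) = 0.286369.
c = 2·atan2(√a, √(1−a)) = 1.12933 rad → d = 6371·c ≈ 7194.98 km.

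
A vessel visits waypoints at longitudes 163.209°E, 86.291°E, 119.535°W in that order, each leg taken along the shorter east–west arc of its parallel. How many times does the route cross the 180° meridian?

Leg 1: +163.209° → +86.291°, shortest Δλ = -76.918° (west) — does not cross 180°.
Leg 2: +86.291° → -119.535°, shortest Δλ = 154.174° (east) — crosses 180°.
Total crossings: 1.

1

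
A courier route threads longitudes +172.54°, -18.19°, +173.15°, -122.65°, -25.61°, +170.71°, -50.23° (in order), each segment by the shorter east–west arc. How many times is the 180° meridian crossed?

5

Leg 1: +172.54° → -18.19°, shortest Δλ = 169.27° (east) — crosses 180°.
Leg 2: -18.19° → +173.15°, shortest Δλ = -168.66° (west) — crosses 180°.
Leg 3: +173.15° → -122.65°, shortest Δλ = 64.2° (east) — crosses 180°.
Leg 4: -122.65° → -25.61°, shortest Δλ = 97.04° (east) — does not cross 180°.
Leg 5: -25.61° → +170.71°, shortest Δλ = -163.68° (west) — crosses 180°.
Leg 6: +170.71° → -50.23°, shortest Δλ = 139.06° (east) — crosses 180°.
Total crossings: 5.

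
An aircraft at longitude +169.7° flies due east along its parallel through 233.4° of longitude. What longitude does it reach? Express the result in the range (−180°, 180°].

+43.1°

Start at +169.7°; shift +233.4° → +403.1°.
+403.1° lies outside (−180°, 180°]; subtract 360° → +43.1°.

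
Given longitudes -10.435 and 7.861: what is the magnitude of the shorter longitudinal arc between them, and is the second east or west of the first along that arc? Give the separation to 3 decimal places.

Raw difference: 7.861 − -10.435 = 18.296°.
Normalise into (−180°, 180°]: 18.296° stays 18.296°.
Positive ⇒ the second point lies to the east; separation 18.296°.

18.296° east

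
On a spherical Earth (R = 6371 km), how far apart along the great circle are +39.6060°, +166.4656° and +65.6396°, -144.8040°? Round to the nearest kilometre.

Δλ = -144.8040 − 166.4656 = -311.2696°; wrapped into (−180°, 180°]: 48.7304°.
Δφ = 65.6396 − 39.6060 = 26.0336°.
a = sin²(Δφ/2) + cos φ₁ · cos φ₂ · sin²(Δλ/2) = 0.104819.
c = 2·atan2(√a, √(1−a)) = 0.65940 rad → d = 6371·c ≈ 4201.02 km.

4201 km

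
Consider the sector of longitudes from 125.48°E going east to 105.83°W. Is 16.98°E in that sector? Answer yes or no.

Band width going east from +125.48° to -105.83°: ((-105.83 − 125.48) mod 360) = 128.69°.
Offset of +16.98° east of the west edge: ((16.98 − 125.48) mod 360) = 251.50°.
251.50° > 128.69° ⇒ outside.

No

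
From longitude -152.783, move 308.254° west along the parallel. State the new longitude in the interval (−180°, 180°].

-101.037°

Start at -152.783°; shift −308.254° → -461.037°.
-461.037° lies outside (−180°, 180°]; add 360° → -101.037°.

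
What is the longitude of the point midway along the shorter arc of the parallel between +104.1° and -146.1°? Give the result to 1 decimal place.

Signed shortest Δλ from +104.1° to -146.1° is +109.8°.
Midpoint longitude = +104.1° + (+109.8°)/2 = +104.1° + 54.9° = +159.0°.
(The naïve average (+104.1 + -146.1)/2 = -21.0° is on the wrong side of the globe.)

+159.0°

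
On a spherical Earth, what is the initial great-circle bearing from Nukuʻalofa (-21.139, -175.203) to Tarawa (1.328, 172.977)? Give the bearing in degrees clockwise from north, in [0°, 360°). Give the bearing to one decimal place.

Δλ = 172.977 − -175.203 = 348.180°; wrapped into (−180°, 180°]: -11.820°.
θ = atan2( sin Δλ · cos φ₂ , cos φ₁ · sin φ₂ − sin φ₁ · cos φ₂ · cos Δλ )
  = atan2(-0.20478, 0.37451) = -28.670° → normalised to [0°, 360°): 331.330°.

331.3°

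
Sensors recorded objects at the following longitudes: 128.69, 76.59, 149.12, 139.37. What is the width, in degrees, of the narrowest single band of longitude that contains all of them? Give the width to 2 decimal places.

72.53°

Sort the longitudes: +76.59°, +128.69°, +139.37°, +149.12°.
Eastward gaps between consecutive values (wrapping around): 52.10°, 10.68°, 9.75°, 287.47°.
Largest gap = 287.47° ⇒ minimal covering band is its complement: 360° − 287.47° = 72.53°.
Band runs from +76.59° eastward to +149.12°.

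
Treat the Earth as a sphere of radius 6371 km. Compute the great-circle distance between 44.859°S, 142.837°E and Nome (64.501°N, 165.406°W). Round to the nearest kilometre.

12965 km

Δλ = -165.406 − 142.837 = -308.243°; wrapped into (−180°, 180°]: 51.757°.
Δφ = 64.501 − -44.859 = 109.360°.
a = sin²(Δφ/2) + cos φ₁ · cos φ₂ · sin²(Δλ/2) = 0.723883.
c = 2·atan2(√a, √(1−a)) = 2.03506 rad → d = 6371·c ≈ 12965.38 km.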